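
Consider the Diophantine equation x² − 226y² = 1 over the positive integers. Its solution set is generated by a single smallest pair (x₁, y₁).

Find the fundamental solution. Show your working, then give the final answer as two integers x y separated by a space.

√226 = [15; 30, …], period ℓ=1 (odd) → k=1
i=0: a=15 ⇒ p=15, q=1
i=1: a=30 ⇒ p=451, q=30
(x₁, y₁) = (451, 30);  451² − 226·30² = 1 ✓

451 30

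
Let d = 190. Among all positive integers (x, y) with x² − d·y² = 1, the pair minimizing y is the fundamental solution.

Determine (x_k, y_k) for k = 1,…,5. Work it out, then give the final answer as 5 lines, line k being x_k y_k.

√190 = [13; 1,3,1,1,1,…,3,1,26, …], period ℓ=14 (even) → k=13
i=0: a=13 ⇒ p=13, q=1
…
i=12: a=3 ⇒ p=40787, q=2959
i=13: a=1 ⇒ p=52021, q=3774
→ (52021, 3774).  Check: 52021²=2706184441, 190·3774²=2706184440, difference 1.
(x_2, y_2) = (52021·52021 + 190·3774·3774, 52021·3774 + 3774·52021) = (5412368881, 392654508)
(x_3, y_3) = (52021·5412368881 + 190·3774·392654508, 52021·392654508 + 3774·5412368881) = (563113683064981, 40852560317562)
(x_4, y_4) = (52021·563113683064981 + 190·3774·40852560317562, 52021·40852560317562 + 3774·563113683064981) = (58587473808034384321, 4250382080167131096)
(x_5, y_5) = (52021·58587473808034384321 + 190·3774·4250382080167131096, 52021·4250382080167131096 + 3774·58587473808034384321) = (6095557949372399730460501, 442218252343896093172470)

52021 3774
5412368881 392654508
563113683064981 40852560317562
58587473808034384321 4250382080167131096
6095557949372399730460501 442218252343896093172470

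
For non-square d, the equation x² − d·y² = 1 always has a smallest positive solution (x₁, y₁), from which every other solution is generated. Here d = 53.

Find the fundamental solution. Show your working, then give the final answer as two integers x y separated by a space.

[7; 3,1,1,3,14] for √53; ℓ=5 ⇒ convergent index 9
a_0=7:  p_0=7·1+0=7,  q_0=7·0+1=1
…
a_3=1:  p_3=1·29+22=51,  q_3=1·4+3=7
…
a_6=3:  p_6=3·2599+182=7979,  q_6=3·357+25=1096
a_7=1:  p_7=1·7979+2599=10578,  q_7=1·1096+357=1453
a_8=1:  p_8=1·10578+7979=18557,  q_8=1·1453+1096=2549
a_9=3:  p_9=3·18557+10578=66249,  q_9=3·2549+1453=9100
→ (66249, 9100).  Check: 66249²=4388930001, 53·9100²=4388930000, difference 1.

66249 9100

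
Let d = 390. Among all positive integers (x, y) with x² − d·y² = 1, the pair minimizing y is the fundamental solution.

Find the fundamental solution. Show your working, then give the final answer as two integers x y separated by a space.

d=390: √d = [19; 1,2,1,38] (ℓ=4, even), read p_3/q_3
step 0: (19, 1)  from 19·(1,0) + (0,1)
…
step 2: (59, 3)  from 2·(20,1) + (19,1)
step 3: (79, 4)  from 1·(59,3) + (20,1)
fundamental: x₁=79, y₁=4  (since 6241 − 390·16 = 1)

79 4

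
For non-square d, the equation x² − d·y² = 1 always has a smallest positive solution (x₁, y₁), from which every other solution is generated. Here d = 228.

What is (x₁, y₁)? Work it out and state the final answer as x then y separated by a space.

√228 → a₀=15, period (10,30); ℓ=2 even so k=1
step 0: (15, 1)  from 15·(1,0) + (0,1)
step 1: (151, 10)  from 10·(15,1) + (1,0)
(x₁, y₁) = (151, 10);  151² − 228·10² = 1 ✓

151 10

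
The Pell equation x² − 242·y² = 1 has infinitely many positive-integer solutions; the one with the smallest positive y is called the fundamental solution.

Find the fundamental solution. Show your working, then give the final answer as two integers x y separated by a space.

√242 = [15; 1,1,3,1,14,1,3,1,1,30, …], period ℓ=10 (even) → k=9
i=0: a=15 ⇒ p=15, q=1
…
i=3: a=3 ⇒ p=109, q=7
…
i=5: a=14 ⇒ p=2069, q=133
…
i=7: a=3 ⇒ p=8696, q=559
i=8: a=1 ⇒ p=10905, q=701
i=9: a=1 ⇒ p=19601, q=1260
fundamental: x₁=19601, y₁=1260  (since 384199201 − 242·1587600 = 1)

19601 1260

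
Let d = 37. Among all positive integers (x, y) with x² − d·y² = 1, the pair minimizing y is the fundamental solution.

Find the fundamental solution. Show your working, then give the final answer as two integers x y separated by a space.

√37 = [6; 12, …], period ℓ=1 (odd) → k=1
step 0: (6, 1)  from 6·(1,0) + (0,1)
step 1: (73, 12)  from 12·(6,1) + (1,0)
(x₁, y₁) = (73, 12);  73² − 37·12² = 1 ✓

73 12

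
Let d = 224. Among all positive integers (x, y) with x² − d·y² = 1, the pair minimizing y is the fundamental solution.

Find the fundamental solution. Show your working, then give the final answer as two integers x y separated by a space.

15 1

[14; 1,28] for √224; ℓ=2 ⇒ convergent index 1
i=0: a=14 ⇒ p=14, q=1
i=1: a=1 ⇒ p=15, q=1
fundamental: x₁=15, y₁=1  (since 225 − 224·1 = 1)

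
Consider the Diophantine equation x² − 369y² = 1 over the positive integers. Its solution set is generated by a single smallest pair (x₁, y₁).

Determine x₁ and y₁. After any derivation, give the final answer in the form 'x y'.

d=369: √d = [19; 4,1,3,2,7,4,7,2,3,1,4,38] (ℓ=12, even), read p_11/q_11
k=0  a_k=19  p_k/q_k = 19/1
…
k=2  a_k=1  p_k/q_k = 96/5
…
k=6  a_k=4  p_k/q_k = 25414/1323
k=7  a_k=7  p_k/q_k = 184045/9581
k=8  a_k=2  p_k/q_k = 393504/20485
…
k=10  a_k=1  p_k/q_k = 1758061/91521
k=11  a_k=4  p_k/q_k = 8396801/437120
fundamental: x₁=8396801, y₁=437120  (since 70506267033601 − 369·191073894400 = 1)

8396801 437120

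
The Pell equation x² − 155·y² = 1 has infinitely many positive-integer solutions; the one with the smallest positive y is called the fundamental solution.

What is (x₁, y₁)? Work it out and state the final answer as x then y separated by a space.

√155 → a₀=12, period (2,4,2,24); ℓ=4 even so k=3
a_0=12:  p_0=12·1+0=12,  q_0=12·0+1=1
a_1=2:  p_1=2·12+1=25,  q_1=2·1+0=2
a_2=4:  p_2=4·25+12=112,  q_2=4·2+1=9
a_3=2:  p_3=2·112+25=249,  q_3=2·9+2=20
(x₁, y₁) = (249, 20);  249² − 155·20² = 1 ✓

249 20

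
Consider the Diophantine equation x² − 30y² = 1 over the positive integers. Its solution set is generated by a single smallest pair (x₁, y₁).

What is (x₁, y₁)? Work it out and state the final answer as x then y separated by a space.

d=30: √d = [5; 2,10] (ℓ=2, even), read p_1/q_1
i=0: a=5 ⇒ p=5, q=1
i=1: a=2 ⇒ p=11, q=2
→ (11, 2).  Check: 11²=121, 30·2²=120, difference 1.

11 2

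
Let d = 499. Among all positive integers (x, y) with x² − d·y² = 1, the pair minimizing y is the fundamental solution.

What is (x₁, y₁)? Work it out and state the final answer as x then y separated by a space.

[22; 2,1,21,1,2,44] for √499; ℓ=6 ⇒ convergent index 5
i=0: a=22 ⇒ p=22, q=1
…
i=2: a=1 ⇒ p=67, q=3
i=3: a=21 ⇒ p=1452, q=65
i=4: a=1 ⇒ p=1519, q=68
i=5: a=2 ⇒ p=4490, q=201
→ (4490, 201).  Check: 4490²=20160100, 499·201²=20160099, difference 1.

4490 201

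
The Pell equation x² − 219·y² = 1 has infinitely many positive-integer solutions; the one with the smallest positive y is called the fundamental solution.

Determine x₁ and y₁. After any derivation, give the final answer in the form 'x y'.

74 5

√219 = [14; 1,3,1,28, …], period ℓ=4 (even) → k=3
step 0: (14, 1)  from 14·(1,0) + (0,1)
…
step 2: (59, 4)  from 3·(15,1) + (14,1)
step 3: (74, 5)  from 1·(59,4) + (15,1)
→ (74, 5).  Check: 74²=5476, 219·5²=5475, difference 1.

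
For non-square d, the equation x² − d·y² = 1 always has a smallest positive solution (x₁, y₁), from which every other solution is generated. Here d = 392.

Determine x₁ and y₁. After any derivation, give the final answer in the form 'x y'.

99 5

d=392: √d = [19; 1,3,1,38] (ℓ=4, even), read p_3/q_3
a_0=19:  p_0=19·1+0=19,  q_0=19·0+1=1
a_1=1:  p_1=1·19+1=20,  q_1=1·1+0=1
a_2=3:  p_2=3·20+19=79,  q_2=3·1+1=4
a_3=1:  p_3=1·79+20=99,  q_3=1·4+1=5
→ (99, 5).  Check: 99²=9801, 392·5²=9800, difference 1.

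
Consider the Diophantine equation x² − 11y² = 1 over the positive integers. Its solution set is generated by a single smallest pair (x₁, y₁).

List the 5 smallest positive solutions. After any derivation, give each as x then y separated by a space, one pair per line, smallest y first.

√11 → a₀=3, period (3,6); ℓ=2 even so k=1
a_0=3:  p_0=3·1+0=3,  q_0=3·0+1=1
a_1=3:  p_1=3·3+1=10,  q_1=3·1+0=3
→ (10, 3).  Check: 10²=100, 11·3²=99, difference 1.
k=2:  x_2 = 10·10+11·3·3 = 199,  y_2 = 10·3+3·10 = 60
k=3:  x_3 = 10·199+11·3·60 = 3970,  y_3 = 10·60+3·199 = 1197
k=4:  x_4 = 10·3970+11·3·1197 = 79201,  y_4 = 10·1197+3·3970 = 23880
k=5:  x_5 = 10·79201+11·3·23880 = 1580050,  y_5 = 10·23880+3·79201 = 476403

10 3
199 60
3970 1197
79201 23880
1580050 476403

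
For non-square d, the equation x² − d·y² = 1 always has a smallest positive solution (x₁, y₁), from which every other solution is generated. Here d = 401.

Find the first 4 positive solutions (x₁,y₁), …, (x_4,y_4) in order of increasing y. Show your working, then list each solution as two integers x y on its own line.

801 40
1283201 64080
2055687201 102656120
3293209612801 164455040160

[20; 40] for √401; ℓ=1 ⇒ convergent index 1
a_0=20:  p_0=20·1+0=20,  q_0=20·0+1=1
a_1=40:  p_1=40·20+1=801,  q_1=40·1+0=40
fundamental: x₁=801, y₁=40  (since 641601 − 401·1600 = 1)
k=2:  x_2 = 801·801+401·40·40 = 1283201,  y_2 = 801·40+40·801 = 64080
k=3:  x_3 = 801·1283201+401·40·64080 = 2055687201,  y_3 = 801·64080+40·1283201 = 102656120
k=4:  x_4 = 801·2055687201+401·40·102656120 = 3293209612801,  y_4 = 801·102656120+40·2055687201 = 164455040160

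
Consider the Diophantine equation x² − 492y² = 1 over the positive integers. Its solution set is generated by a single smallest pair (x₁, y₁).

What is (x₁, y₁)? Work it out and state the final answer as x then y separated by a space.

29767 1342

[22; 5,1,1,10,1,1,5,44] for √492; ℓ=8 ⇒ convergent index 7
i=0: a=22 ⇒ p=22, q=1
i=1: a=5 ⇒ p=111, q=5
i=2: a=1 ⇒ p=133, q=6
…
i=4: a=10 ⇒ p=2573, q=116
i=5: a=1 ⇒ p=2817, q=127
i=6: a=1 ⇒ p=5390, q=243
i=7: a=5 ⇒ p=29767, q=1342
(x₁, y₁) = (29767, 1342);  29767² − 492·1342² = 1 ✓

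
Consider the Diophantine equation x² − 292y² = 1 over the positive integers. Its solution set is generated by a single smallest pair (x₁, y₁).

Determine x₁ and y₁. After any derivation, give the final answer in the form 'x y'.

2281249 133500

√292 → a₀=17, period (11,2,1,3,8,3,1,2,11,34); ℓ=10 even so k=9
k=0  a_k=17  p_k/q_k = 17/1
…
k=8  a_k=2  p_k/q_k = 200767/11749
k=9  a_k=11  p_k/q_k = 2281249/133500
(x₁, y₁) = (2281249, 133500);  2281249² − 292·133500² = 1 ✓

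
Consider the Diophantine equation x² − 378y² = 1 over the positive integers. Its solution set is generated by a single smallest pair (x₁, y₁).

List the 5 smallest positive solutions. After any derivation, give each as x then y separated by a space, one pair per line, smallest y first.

8749 450
153090001 7874100
2678768828749 137781001350
46873096812360001 2410891953748200
820185445343906468749 42185787268905002250

√378 = [19; 2,3,1,4,1,3,2,38, …], period ℓ=8 (even) → k=7
a_0=19:  p_0=19·1+0=19,  q_0=19·0+1=1
…
a_2=3:  p_2=3·39+19=136,  q_2=3·2+1=7
a_3=1:  p_3=1·136+39=175,  q_3=1·7+2=9
a_4=4:  p_4=4·175+136=836,  q_4=4·9+7=43
a_5=1:  p_5=1·836+175=1011,  q_5=1·43+9=52
a_6=3:  p_6=3·1011+836=3869,  q_6=3·52+43=199
a_7=2:  p_7=2·3869+1011=8749,  q_7=2·199+52=450
(x₁, y₁) = (8749, 450);  8749² − 378·450² = 1 ✓
k=2:  x_2 = 8749·8749+378·450·450 = 153090001,  y_2 = 8749·450+450·8749 = 7874100
k=3:  x_3 = 8749·153090001+378·450·7874100 = 2678768828749,  y_3 = 8749·7874100+450·153090001 = 137781001350
k=4:  x_4 = 8749·2678768828749+378·450·137781001350 = 46873096812360001,  y_4 = 8749·137781001350+450·2678768828749 = 2410891953748200
k=5:  x_5 = 8749·46873096812360001+378·450·2410891953748200 = 820185445343906468749,  y_5 = 8749·2410891953748200+450·46873096812360001 = 42185787268905002250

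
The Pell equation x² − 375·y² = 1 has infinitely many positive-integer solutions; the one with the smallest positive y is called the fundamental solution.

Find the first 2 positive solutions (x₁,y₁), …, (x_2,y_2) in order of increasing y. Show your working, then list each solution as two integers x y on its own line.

15124 781
457470751 23623688

[19; 2,1,2,1,5,1,2,1,2,38] for √375; ℓ=10 ⇒ convergent index 9
step 0: (19, 1)  from 19·(1,0) + (0,1)
step 1: (39, 2)  from 2·(19,1) + (1,0)
step 2: (58, 3)  from 1·(39,2) + (19,1)
…
step 4: (213, 11)  from 1·(155,8) + (58,3)
step 5: (1220, 63)  from 5·(213,11) + (155,8)
step 6: (1433, 74)  from 1·(1220,63) + (213,11)
step 7: (4086, 211)  from 2·(1433,74) + (1220,63)
step 8: (5519, 285)  from 1·(4086,211) + (1433,74)
step 9: (15124, 781)  from 2·(5519,285) + (4086,211)
fundamental: x₁=15124, y₁=781  (since 228735376 − 375·609961 = 1)
k=2:  x_2 = 15124·15124+375·781·781 = 457470751,  y_2 = 15124·781+781·15124 = 23623688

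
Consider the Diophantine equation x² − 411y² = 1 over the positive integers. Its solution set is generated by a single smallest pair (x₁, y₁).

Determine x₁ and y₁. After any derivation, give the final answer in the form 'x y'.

√411 → a₀=20, period (3,1,1,1,19,1,1,1,3,40); ℓ=10 even so k=9
step 0: (20, 1)  from 20·(1,0) + (0,1)
step 1: (61, 3)  from 3·(20,1) + (1,0)
step 2: (81, 4)  from 1·(61,3) + (20,1)
step 3: (142, 7)  from 1·(81,4) + (61,3)
step 4: (223, 11)  from 1·(142,7) + (81,4)
step 5: (4379, 216)  from 19·(223,11) + (142,7)
…
step 8: (13583, 670)  from 1·(8981,443) + (4602,227)
step 9: (49730, 2453)  from 3·(13583,670) + (8981,443)
→ (49730, 2453).  Check: 49730²=2473072900, 411·2453²=2473072899, difference 1.

49730 2453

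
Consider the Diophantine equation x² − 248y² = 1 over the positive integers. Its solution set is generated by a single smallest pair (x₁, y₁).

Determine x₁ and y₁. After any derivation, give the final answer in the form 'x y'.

[15; 1,2,1,30] for √248; ℓ=4 ⇒ convergent index 3
i=0: a=15 ⇒ p=15, q=1
…
i=2: a=2 ⇒ p=47, q=3
i=3: a=1 ⇒ p=63, q=4
fundamental: x₁=63, y₁=4  (since 3969 − 248·16 = 1)

63 4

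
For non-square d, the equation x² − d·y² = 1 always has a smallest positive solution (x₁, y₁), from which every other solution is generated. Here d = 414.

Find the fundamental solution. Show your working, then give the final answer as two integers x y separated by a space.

24335 1196

√414 → a₀=20, period (2,1,7,2,7,1,2,40); ℓ=8 even so k=7
step 0: (20, 1)  from 20·(1,0) + (0,1)
step 1: (41, 2)  from 2·(20,1) + (1,0)
step 2: (61, 3)  from 1·(41,2) + (20,1)
step 3: (468, 23)  from 7·(61,3) + (41,2)
step 4: (997, 49)  from 2·(468,23) + (61,3)
step 5: (7447, 366)  from 7·(997,49) + (468,23)
step 6: (8444, 415)  from 1·(7447,366) + (997,49)
step 7: (24335, 1196)  from 2·(8444,415) + (7447,366)
(x₁, y₁) = (24335, 1196);  24335² − 414·1196² = 1 ✓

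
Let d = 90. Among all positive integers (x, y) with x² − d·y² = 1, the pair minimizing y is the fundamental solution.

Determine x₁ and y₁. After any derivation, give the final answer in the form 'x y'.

√90 → a₀=9, period (2,18); ℓ=2 even so k=1
step 0: (9, 1)  from 9·(1,0) + (0,1)
step 1: (19, 2)  from 2·(9,1) + (1,0)
(x₁, y₁) = (19, 2);  19² − 90·2² = 1 ✓

19 2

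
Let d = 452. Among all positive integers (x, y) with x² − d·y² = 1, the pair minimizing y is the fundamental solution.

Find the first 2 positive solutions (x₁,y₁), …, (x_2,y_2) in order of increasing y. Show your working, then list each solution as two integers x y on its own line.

[21; 3,1,5,3,10,3,5,1,3,42] for √452; ℓ=10 ⇒ convergent index 9
a_0=21:  p_0=21·1+0=21,  q_0=21·0+1=1
…
a_2=1:  p_2=1·64+21=85,  q_2=1·3+1=4
a_3=5:  p_3=5·85+64=489,  q_3=5·4+3=23
a_4=3:  p_4=3·489+85=1552,  q_4=3·23+4=73
a_5=10:  p_5=10·1552+489=16009,  q_5=10·73+23=753
a_6=3:  p_6=3·16009+1552=49579,  q_6=3·753+73=2332
a_7=5:  p_7=5·49579+16009=263904,  q_7=5·2332+753=12413
a_8=1:  p_8=1·263904+49579=313483,  q_8=1·12413+2332=14745
a_9=3:  p_9=3·313483+263904=1204353,  q_9=3·14745+12413=56648
fundamental: x₁=1204353, y₁=56648  (since 1450466148609 − 452·3208995904 = 1)
n=2: (1204353,56648)∘(1204353,56648) = (1204353·1204353+452·56648·56648, 1204353·56648+56648·1204353) = (2900932297217,136448377488)

1204353 56648
2900932297217 136448377488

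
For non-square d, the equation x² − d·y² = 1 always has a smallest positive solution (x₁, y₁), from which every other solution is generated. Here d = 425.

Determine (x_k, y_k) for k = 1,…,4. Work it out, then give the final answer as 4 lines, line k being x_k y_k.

143649 6968
41270070401 2001892464
11856808685922849 575139701115304
3406437421806992601601 165236485849022716128

[20; 1,1,1,1,1,1,40] for √425; ℓ=7 ⇒ convergent index 13
a_0=20:  p_0=20·1+0=20,  q_0=20·0+1=1
…
a_2=1:  p_2=1·21+20=41,  q_2=1·1+1=2
a_3=1:  p_3=1·41+21=62,  q_3=1·2+1=3
a_4=1:  p_4=1·62+41=103,  q_4=1·3+2=5
a_5=1:  p_5=1·103+62=165,  q_5=1·5+3=8
…
a_7=40:  p_7=40·268+165=10885,  q_7=40·13+8=528
a_8=1:  p_8=1·10885+268=11153,  q_8=1·528+13=541
…
a_10=1:  p_10=1·22038+11153=33191,  q_10=1·1069+541=1610
…
a_12=1:  p_12=1·55229+33191=88420,  q_12=1·2679+1610=4289
a_13=1:  p_13=1·88420+55229=143649,  q_13=1·4289+2679=6968
(x₁, y₁) = (143649, 6968);  143649² − 425·6968² = 1 ✓
k=2:  x_2 = 143649·143649+425·6968·6968 = 41270070401,  y_2 = 143649·6968+6968·143649 = 2001892464
k=3:  x_3 = 143649·41270070401+425·6968·2001892464 = 11856808685922849,  y_3 = 143649·2001892464+6968·41270070401 = 575139701115304
k=4:  x_4 = 143649·11856808685922849+425·6968·575139701115304 = 3406437421806992601601,  y_4 = 143649·575139701115304+6968·11856808685922849 = 165236485849022716128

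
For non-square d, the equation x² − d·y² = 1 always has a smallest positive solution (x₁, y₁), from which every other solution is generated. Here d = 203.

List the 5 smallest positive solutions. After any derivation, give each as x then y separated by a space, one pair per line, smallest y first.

57 4
6497 456
740601 51980
84422017 5925264
9623369337 675428116

√203 → a₀=14, period (4,28); ℓ=2 even so k=1
step 0: (14, 1)  from 14·(1,0) + (0,1)
step 1: (57, 4)  from 4·(14,1) + (1,0)
(x₁, y₁) = (57, 4);  57² − 203·4² = 1 ✓
(x_2, y_2) = (57·57 + 203·4·4, 57·4 + 4·57) = (6497, 456)
(x_3, y_3) = (57·6497 + 203·4·456, 57·456 + 4·6497) = (740601, 51980)
(x_4, y_4) = (57·740601 + 203·4·51980, 57·51980 + 4·740601) = (84422017, 5925264)
(x_5, y_5) = (57·84422017 + 203·4·5925264, 57·5925264 + 4·84422017) = (9623369337, 675428116)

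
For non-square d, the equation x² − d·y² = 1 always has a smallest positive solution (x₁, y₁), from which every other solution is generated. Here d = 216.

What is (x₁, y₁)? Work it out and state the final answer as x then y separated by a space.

√216 → a₀=14, period (1,2,3,2,1,28); ℓ=6 even so k=5
k=0  a_k=14  p_k/q_k = 14/1
…
k=3  a_k=3  p_k/q_k = 147/10
k=4  a_k=2  p_k/q_k = 338/23
k=5  a_k=1  p_k/q_k = 485/33
→ (485, 33).  Check: 485²=235225, 216·33²=235224, difference 1.

485 33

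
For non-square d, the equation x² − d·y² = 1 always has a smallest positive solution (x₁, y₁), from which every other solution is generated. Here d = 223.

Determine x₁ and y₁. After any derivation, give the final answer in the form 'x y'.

√223 → a₀=14, period (1,13,1,28); ℓ=4 even so k=3
step 0: (14, 1)  from 14·(1,0) + (0,1)
step 1: (15, 1)  from 1·(14,1) + (1,0)
step 2: (209, 14)  from 13·(15,1) + (14,1)
step 3: (224, 15)  from 1·(209,14) + (15,1)
fundamental: x₁=224, y₁=15  (since 50176 − 223·225 = 1)

224 15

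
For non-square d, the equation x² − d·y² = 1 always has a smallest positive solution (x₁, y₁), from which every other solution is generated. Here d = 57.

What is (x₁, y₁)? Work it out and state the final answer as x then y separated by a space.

151 20

√57 = [7; 1,1,4,1,1,14, …], period ℓ=6 (even) → k=5
i=0: a=7 ⇒ p=7, q=1
i=1: a=1 ⇒ p=8, q=1
i=2: a=1 ⇒ p=15, q=2
i=3: a=4 ⇒ p=68, q=9
i=4: a=1 ⇒ p=83, q=11
i=5: a=1 ⇒ p=151, q=20
fundamental: x₁=151, y₁=20  (since 22801 − 57·400 = 1)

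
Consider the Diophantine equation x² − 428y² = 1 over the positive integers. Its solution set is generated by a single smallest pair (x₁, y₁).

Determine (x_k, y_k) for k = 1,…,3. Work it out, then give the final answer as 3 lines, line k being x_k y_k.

[20; 1,2,4,1,5,10,5,1,4,2,1,40] for √428; ℓ=12 ⇒ convergent index 11
a_0=20:  p_0=20·1+0=20,  q_0=20·0+1=1
…
a_2=2:  p_2=2·21+20=62,  q_2=2·1+1=3
…
a_5=5:  p_5=5·331+269=1924,  q_5=5·16+13=93
…
a_7=5:  p_7=5·19571+1924=99779,  q_7=5·946+93=4823
…
a_9=4:  p_9=4·119350+99779=577179,  q_9=4·5769+4823=27899
a_10=2:  p_10=2·577179+119350=1273708,  q_10=2·27899+5769=61567
a_11=1:  p_11=1·1273708+577179=1850887,  q_11=1·61567+27899=89466
→ (1850887, 89466).  Check: 1850887²=3425782686769, 428·89466²=3425782686768, difference 1.
k=2:  x_2 = 1850887·1850887+428·89466·89466 = 6851565373537,  y_2 = 1850887·89466+89466·1850887 = 331182912684
k=3:  x_3 = 1850887·6851565373537+428·89466·331182912684 = 25362946559057703751,  y_3 = 1850887·331182912684+89466·6851565373537 = 1225964295417811950

1850887 89466
6851565373537 331182912684
25362946559057703751 1225964295417811950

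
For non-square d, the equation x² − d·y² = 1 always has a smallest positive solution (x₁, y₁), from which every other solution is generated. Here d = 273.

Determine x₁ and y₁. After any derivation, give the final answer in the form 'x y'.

727 44

√273 → a₀=16, period (1,1,10,1,1,32); ℓ=6 even so k=5
i=0: a=16 ⇒ p=16, q=1
i=1: a=1 ⇒ p=17, q=1
i=2: a=1 ⇒ p=33, q=2
…
i=4: a=1 ⇒ p=380, q=23
i=5: a=1 ⇒ p=727, q=44
→ (727, 44).  Check: 727²=528529, 273·44²=528528, difference 1.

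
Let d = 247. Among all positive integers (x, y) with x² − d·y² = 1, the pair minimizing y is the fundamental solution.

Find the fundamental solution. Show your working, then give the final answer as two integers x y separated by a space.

√247 → a₀=15, period (1,2,1,1,9,1,9,1,1,2,1,30); ℓ=12 even so k=11
k=0  a_k=15  p_k/q_k = 15/1
k=1  a_k=1  p_k/q_k = 16/1
…
k=3  a_k=1  p_k/q_k = 63/4
k=4  a_k=1  p_k/q_k = 110/7
k=5  a_k=9  p_k/q_k = 1053/67
k=6  a_k=1  p_k/q_k = 1163/74
k=7  a_k=9  p_k/q_k = 11520/733
k=8  a_k=1  p_k/q_k = 12683/807
…
k=10  a_k=2  p_k/q_k = 61089/3887
k=11  a_k=1  p_k/q_k = 85292/5427
fundamental: x₁=85292, y₁=5427  (since 7274725264 − 247·29452329 = 1)

85292 5427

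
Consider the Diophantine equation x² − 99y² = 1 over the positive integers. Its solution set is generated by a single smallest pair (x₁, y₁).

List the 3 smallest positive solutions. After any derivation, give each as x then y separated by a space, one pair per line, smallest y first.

[9; 1,18] for √99; ℓ=2 ⇒ convergent index 1
a_0=9:  p_0=9·1+0=9,  q_0=9·0+1=1
a_1=1:  p_1=1·9+1=10,  q_1=1·1+0=1
→ (10, 1).  Check: 10²=100, 99·1²=99, difference 1.
n=2: (10,1)∘(10,1) = (10·10+99·1·1, 10·1+1·10) = (199,20)
n=3: (199,20)∘(10,1) = (10·199+99·1·20, 10·20+1·199) = (3970,399)

10 1
199 20
3970 399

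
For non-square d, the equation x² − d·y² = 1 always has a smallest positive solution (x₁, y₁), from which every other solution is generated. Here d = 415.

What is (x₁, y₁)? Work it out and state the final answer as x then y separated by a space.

√415 → a₀=20, period (2,1,2,4,6,…,1,2,40); ℓ=16 even so k=15
a_0=20:  p_0=20·1+0=20,  q_0=20·0+1=1
a_1=2:  p_1=2·20+1=41,  q_1=2·1+0=2
a_2=1:  p_2=1·41+20=61,  q_2=1·2+1=3
…
a_5=6:  p_5=6·713+163=4441,  q_5=6·35+8=218
…
a_9=1:  p_9=1·33939+9595=43534,  q_9=1·1666+471=2137
a_10=1:  p_10=1·43534+33939=77473,  q_10=1·2137+1666=3803
…
a_13=2:  p_13=2·2110961+508372=4730294,  q_13=2·103623+24955=232201
a_14=1:  p_14=1·4730294+2110961=6841255,  q_14=1·232201+103623=335824
a_15=2:  p_15=2·6841255+4730294=18412804,  q_15=2·335824+232201=903849
→ (18412804, 903849).  Check: 18412804²=339031351142416, 415·903849²=339031351142415, difference 1.

18412804 903849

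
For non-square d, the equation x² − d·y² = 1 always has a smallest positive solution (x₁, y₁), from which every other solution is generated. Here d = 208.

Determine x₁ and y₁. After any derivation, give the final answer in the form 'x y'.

√208 = [14; 2,2,1,2,2,28, …], period ℓ=6 (even) → k=5
i=0: a=14 ⇒ p=14, q=1
i=1: a=2 ⇒ p=29, q=2
i=2: a=2 ⇒ p=72, q=5
i=3: a=1 ⇒ p=101, q=7
i=4: a=2 ⇒ p=274, q=19
i=5: a=2 ⇒ p=649, q=45
fundamental: x₁=649, y₁=45  (since 421201 − 208·2025 = 1)

649 45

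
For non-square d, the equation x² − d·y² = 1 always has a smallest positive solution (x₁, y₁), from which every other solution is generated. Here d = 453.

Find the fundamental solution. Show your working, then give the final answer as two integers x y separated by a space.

√453 → a₀=21, period (3,1,1,10,14,10,1,1,3,42); ℓ=10 even so k=9
a_0=21:  p_0=21·1+0=21,  q_0=21·0+1=1
a_1=3:  p_1=3·21+1=64,  q_1=3·1+0=3
a_2=1:  p_2=1·64+21=85,  q_2=1·3+1=4
a_3=1:  p_3=1·85+64=149,  q_3=1·4+3=7
a_4=10:  p_4=10·149+85=1575,  q_4=10·7+4=74
a_5=14:  p_5=14·1575+149=22199,  q_5=14·74+7=1043
…
a_7=1:  p_7=1·223565+22199=245764,  q_7=1·10504+1043=11547
a_8=1:  p_8=1·245764+223565=469329,  q_8=1·11547+10504=22051
a_9=3:  p_9=3·469329+245764=1653751,  q_9=3·22051+11547=77700
fundamental: x₁=1653751, y₁=77700  (since 2734892370001 − 453·6037290000 = 1)

1653751 77700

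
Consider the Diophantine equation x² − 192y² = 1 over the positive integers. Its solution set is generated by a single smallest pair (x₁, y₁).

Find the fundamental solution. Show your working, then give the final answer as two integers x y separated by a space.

97 7

[13; 1,5,1,26] for √192; ℓ=4 ⇒ convergent index 3
k=0  a_k=13  p_k/q_k = 13/1
k=1  a_k=1  p_k/q_k = 14/1
k=2  a_k=5  p_k/q_k = 83/6
k=3  a_k=1  p_k/q_k = 97/7
→ (97, 7).  Check: 97²=9409, 192·7²=9408, difference 1.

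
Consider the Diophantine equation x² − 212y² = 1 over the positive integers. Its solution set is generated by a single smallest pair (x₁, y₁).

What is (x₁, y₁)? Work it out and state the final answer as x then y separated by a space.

66249 4550

√212 = [14; 1,1,3,1,1,…,1,1,28, …], period ℓ=14 (even) → k=13
i=0: a=14 ⇒ p=14, q=1
i=1: a=1 ⇒ p=15, q=1
…
i=3: a=3 ⇒ p=102, q=7
…
i=5: a=1 ⇒ p=233, q=16
i=6: a=1 ⇒ p=364, q=25
…
i=8: a=1 ⇒ p=2781, q=191
…
i=11: a=3 ⇒ p=29135, q=2001
i=12: a=1 ⇒ p=37114, q=2549
i=13: a=1 ⇒ p=66249, q=4550
→ (66249, 4550).  Check: 66249²=4388930001, 212·4550²=4388930000, difference 1.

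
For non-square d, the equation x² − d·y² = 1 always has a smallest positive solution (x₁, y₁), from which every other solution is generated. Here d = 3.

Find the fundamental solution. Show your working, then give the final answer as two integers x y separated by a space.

√3 = [1; 1,2, …], period ℓ=2 (even) → k=1
a_0=1:  p_0=1·1+0=1,  q_0=1·0+1=1
a_1=1:  p_1=1·1+1=2,  q_1=1·1+0=1
(x₁, y₁) = (2, 1);  2² − 3·1² = 1 ✓

2 1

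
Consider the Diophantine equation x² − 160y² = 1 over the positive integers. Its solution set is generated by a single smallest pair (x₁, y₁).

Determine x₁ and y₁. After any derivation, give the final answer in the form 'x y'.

d=160: √d = [12; 1,1,1,5,1,1,1,24] (ℓ=8, even), read p_7/q_7
a_0=12:  p_0=12·1+0=12,  q_0=12·0+1=1
a_1=1:  p_1=1·12+1=13,  q_1=1·1+0=1
…
a_4=5:  p_4=5·38+25=215,  q_4=5·3+2=17
…
a_6=1:  p_6=1·253+215=468,  q_6=1·20+17=37
a_7=1:  p_7=1·468+253=721,  q_7=1·37+20=57
fundamental: x₁=721, y₁=57  (since 519841 − 160·3249 = 1)

721 57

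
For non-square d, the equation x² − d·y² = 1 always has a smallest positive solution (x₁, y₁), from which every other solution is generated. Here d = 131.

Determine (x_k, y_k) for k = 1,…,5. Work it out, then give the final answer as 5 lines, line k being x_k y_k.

10610 927
225144199 19670940
4777559892170 417417345873
101379820686703201 8857596059754120
2151279790194282033050 187958187970565080527

√131 → a₀=11, period (2,4,11,4,2,22); ℓ=6 even so k=5
i=0: a=11 ⇒ p=11, q=1
i=1: a=2 ⇒ p=23, q=2
…
i=3: a=11 ⇒ p=1156, q=101
i=4: a=4 ⇒ p=4727, q=413
i=5: a=2 ⇒ p=10610, q=927
(x₁, y₁) = (10610, 927);  10610² − 131·927² = 1 ✓
k=2:  x_2 = 10610·10610+131·927·927 = 225144199,  y_2 = 10610·927+927·10610 = 19670940
k=3:  x_3 = 10610·225144199+131·927·19670940 = 4777559892170,  y_3 = 10610·19670940+927·225144199 = 417417345873
k=4:  x_4 = 10610·4777559892170+131·927·417417345873 = 101379820686703201,  y_4 = 10610·417417345873+927·4777559892170 = 8857596059754120
k=5:  x_5 = 10610·101379820686703201+131·927·8857596059754120 = 2151279790194282033050,  y_5 = 10610·8857596059754120+927·101379820686703201 = 187958187970565080527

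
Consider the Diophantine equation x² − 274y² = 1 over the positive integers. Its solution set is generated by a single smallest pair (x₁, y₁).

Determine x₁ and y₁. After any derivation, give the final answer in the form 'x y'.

d=274: √d = [16; 1,1,4,4,1,1,32] (ℓ=7, odd), read p_13/q_13
i=0: a=16 ⇒ p=16, q=1
i=1: a=1 ⇒ p=17, q=1
i=2: a=1 ⇒ p=33, q=2
…
i=6: a=1 ⇒ p=1407, q=85
…
i=10: a=4 ⇒ p=419253, q=25328
…
i=12: a=1 ⇒ p=2189276, q=132259
i=13: a=1 ⇒ p=3959299, q=239190
(x₁, y₁) = (3959299, 239190);  3959299² − 274·239190² = 1 ✓

3959299 239190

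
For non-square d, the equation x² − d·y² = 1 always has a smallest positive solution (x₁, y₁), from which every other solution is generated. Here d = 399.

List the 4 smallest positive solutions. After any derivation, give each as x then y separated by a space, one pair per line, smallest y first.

√399 = [19; 1,38, …], period ℓ=2 (even) → k=1
k=0  a_k=19  p_k/q_k = 19/1
k=1  a_k=1  p_k/q_k = 20/1
→ (20, 1).  Check: 20²=400, 399·1²=399, difference 1.
n=2: (20,1)∘(20,1) = (20·20+399·1·1, 20·1+1·20) = (799,40)
n=3: (799,40)∘(20,1) = (20·799+399·1·40, 20·40+1·799) = (31940,1599)
n=4: (31940,1599)∘(20,1) = (20·31940+399·1·1599, 20·1599+1·31940) = (1276801,63920)

20 1
799 40
31940 1599
1276801 63920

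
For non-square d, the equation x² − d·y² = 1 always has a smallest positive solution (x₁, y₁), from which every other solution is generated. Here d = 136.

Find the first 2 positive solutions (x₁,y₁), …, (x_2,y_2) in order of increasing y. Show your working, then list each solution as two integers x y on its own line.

35 3
2449 210

[11; 1,1,1,22] for √136; ℓ=4 ⇒ convergent index 3
a_0=11:  p_0=11·1+0=11,  q_0=11·0+1=1
a_1=1:  p_1=1·11+1=12,  q_1=1·1+0=1
a_2=1:  p_2=1·12+11=23,  q_2=1·1+1=2
a_3=1:  p_3=1·23+12=35,  q_3=1·2+1=3
(x₁, y₁) = (35, 3);  35² − 136·3² = 1 ✓
(x_2, y_2) = (35·35 + 136·3·3, 35·3 + 3·35) = (2449, 210)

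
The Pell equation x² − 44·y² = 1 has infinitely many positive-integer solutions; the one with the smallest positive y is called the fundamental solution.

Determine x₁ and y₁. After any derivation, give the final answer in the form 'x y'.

[6; 1,1,1,2,1,1,1,12] for √44; ℓ=8 ⇒ convergent index 7
a_0=6:  p_0=6·1+0=6,  q_0=6·0+1=1
a_1=1:  p_1=1·6+1=7,  q_1=1·1+0=1
a_2=1:  p_2=1·7+6=13,  q_2=1·1+1=2
a_3=1:  p_3=1·13+7=20,  q_3=1·2+1=3
a_4=2:  p_4=2·20+13=53,  q_4=2·3+2=8
a_5=1:  p_5=1·53+20=73,  q_5=1·8+3=11
a_6=1:  p_6=1·73+53=126,  q_6=1·11+8=19
a_7=1:  p_7=1·126+73=199,  q_7=1·19+11=30
fundamental: x₁=199, y₁=30  (since 39601 − 44·900 = 1)

199 30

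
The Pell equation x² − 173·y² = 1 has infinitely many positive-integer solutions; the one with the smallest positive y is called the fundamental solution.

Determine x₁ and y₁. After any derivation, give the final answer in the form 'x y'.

√173 → a₀=13, period (6,1,1,6,26); ℓ=5 odd so k=9
step 0: (13, 1)  from 13·(1,0) + (0,1)
step 1: (79, 6)  from 6·(13,1) + (1,0)
step 2: (92, 7)  from 1·(79,6) + (13,1)
step 3: (171, 13)  from 1·(92,7) + (79,6)
step 4: (1118, 85)  from 6·(171,13) + (92,7)
step 5: (29239, 2223)  from 26·(1118,85) + (171,13)
…
step 7: (205791, 15646)  from 1·(176552,13423) + (29239,2223)
step 8: (382343, 29069)  from 1·(205791,15646) + (176552,13423)
step 9: (2499849, 190060)  from 6·(382343,29069) + (205791,15646)
fundamental: x₁=2499849, y₁=190060  (since 6249245022801 − 173·36122803600 = 1)

2499849 190060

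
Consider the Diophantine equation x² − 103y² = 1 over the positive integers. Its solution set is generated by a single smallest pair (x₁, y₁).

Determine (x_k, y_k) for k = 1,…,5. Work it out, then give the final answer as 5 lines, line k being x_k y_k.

227528 22419
103537981567 10201900464
47115579739725224 4642436017523565
21440227253936863550977 2112568364380001494176
9756504053220377800313664488 961336909616663523916230291

√103 = [10; 6,1,2,1,1,9,1,1,2,1,6,20, …], period ℓ=12 (even) → k=11
k=0  a_k=10  p_k/q_k = 10/1
…
k=4  a_k=1  p_k/q_k = 274/27
…
k=8  a_k=1  p_k/q_k = 9611/947
…
k=10  a_k=1  p_k/q_k = 33877/3338
k=11  a_k=6  p_k/q_k = 227528/22419
→ (227528, 22419).  Check: 227528²=51768990784, 103·22419²=51768990783, difference 1.
(227528+22419√103)^2 = 103537981567 + 10201900464√103
(227528+22419√103)^3 = 47115579739725224 + 4642436017523565√103
(227528+22419√103)^4 = 21440227253936863550977 + 2112568364380001494176√103
(227528+22419√103)^5 = 9756504053220377800313664488 + 961336909616663523916230291√103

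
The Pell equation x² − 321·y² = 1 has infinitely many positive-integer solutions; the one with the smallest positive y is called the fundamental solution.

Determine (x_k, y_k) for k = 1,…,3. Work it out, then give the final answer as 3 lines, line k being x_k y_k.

d=321: √d = [17; 1,10,1,34] (ℓ=4, even), read p_3/q_3
step 0: (17, 1)  from 17·(1,0) + (0,1)
…
step 2: (197, 11)  from 10·(18,1) + (17,1)
step 3: (215, 12)  from 1·(197,11) + (18,1)
→ (215, 12).  Check: 215²=46225, 321·12²=46224, difference 1.
(215+12√321)^2 = 92449 + 5160√321
(215+12√321)^3 = 39752855 + 2218788√321

215 12
92449 5160
39752855 2218788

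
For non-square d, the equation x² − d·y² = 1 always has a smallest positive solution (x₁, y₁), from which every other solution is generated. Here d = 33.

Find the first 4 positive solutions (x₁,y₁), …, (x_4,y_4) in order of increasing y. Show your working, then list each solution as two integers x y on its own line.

23 4
1057 184
48599 8460
2234497 388976

[5; 1,2,1,10] for √33; ℓ=4 ⇒ convergent index 3
i=0: a=5 ⇒ p=5, q=1
…
i=2: a=2 ⇒ p=17, q=3
i=3: a=1 ⇒ p=23, q=4
→ (23, 4).  Check: 23²=529, 33·4²=528, difference 1.
n=2: (23,4)∘(23,4) = (23·23+33·4·4, 23·4+4·23) = (1057,184)
n=3: (1057,184)∘(23,4) = (23·1057+33·4·184, 23·184+4·1057) = (48599,8460)
n=4: (48599,8460)∘(23,4) = (23·48599+33·4·8460, 23·8460+4·48599) = (2234497,388976)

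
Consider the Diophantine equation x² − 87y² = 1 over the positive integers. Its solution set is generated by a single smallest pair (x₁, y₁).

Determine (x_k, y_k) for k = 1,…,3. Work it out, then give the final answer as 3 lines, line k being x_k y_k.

√87 = [9; 3,18, …], period ℓ=2 (even) → k=1
a_0=9:  p_0=9·1+0=9,  q_0=9·0+1=1
a_1=3:  p_1=3·9+1=28,  q_1=3·1+0=3
(x₁, y₁) = (28, 3);  28² − 87·3² = 1 ✓
k=2:  x_2 = 28·28+87·3·3 = 1567,  y_2 = 28·3+3·28 = 168
k=3:  x_3 = 28·1567+87·3·168 = 87724,  y_3 = 28·168+3·1567 = 9405

28 3
1567 168
87724 9405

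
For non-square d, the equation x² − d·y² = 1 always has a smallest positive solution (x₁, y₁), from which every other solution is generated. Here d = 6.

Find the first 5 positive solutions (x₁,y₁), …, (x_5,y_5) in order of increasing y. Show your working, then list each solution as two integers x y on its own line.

5 2
49 20
485 198
4801 1960
47525 19402

√6 → a₀=2, period (2,4); ℓ=2 even so k=1
k=0  a_k=2  p_k/q_k = 2/1
k=1  a_k=2  p_k/q_k = 5/2
(x₁, y₁) = (5, 2);  5² − 6·2² = 1 ✓
k=2:  x_2 = 5·5+6·2·2 = 49,  y_2 = 5·2+2·5 = 20
k=3:  x_3 = 5·49+6·2·20 = 485,  y_3 = 5·20+2·49 = 198
k=4:  x_4 = 5·485+6·2·198 = 4801,  y_4 = 5·198+2·485 = 1960
k=5:  x_5 = 5·4801+6·2·1960 = 47525,  y_5 = 5·1960+2·4801 = 19402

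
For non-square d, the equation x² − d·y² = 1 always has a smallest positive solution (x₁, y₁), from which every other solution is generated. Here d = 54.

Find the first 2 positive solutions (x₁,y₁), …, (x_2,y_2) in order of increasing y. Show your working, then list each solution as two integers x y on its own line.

√54 → a₀=7, period (2,1,6,1,2,14); ℓ=6 even so k=5
i=0: a=7 ⇒ p=7, q=1
…
i=3: a=6 ⇒ p=147, q=20
i=4: a=1 ⇒ p=169, q=23
i=5: a=2 ⇒ p=485, q=66
(x₁, y₁) = (485, 66);  485² − 54·66² = 1 ✓
(x_2, y_2) = (485·485 + 54·66·66, 485·66 + 66·485) = (470449, 64020)

485 66
470449 64020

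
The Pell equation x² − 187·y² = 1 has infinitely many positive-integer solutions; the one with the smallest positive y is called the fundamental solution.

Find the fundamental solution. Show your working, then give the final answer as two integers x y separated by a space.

√187 → a₀=13, period (1,2,13,2,1,26); ℓ=6 even so k=5
k=0  a_k=13  p_k/q_k = 13/1
k=1  a_k=1  p_k/q_k = 14/1
…
k=3  a_k=13  p_k/q_k = 547/40
k=4  a_k=2  p_k/q_k = 1135/83
k=5  a_k=1  p_k/q_k = 1682/123
fundamental: x₁=1682, y₁=123  (since 2829124 − 187·15129 = 1)

1682 123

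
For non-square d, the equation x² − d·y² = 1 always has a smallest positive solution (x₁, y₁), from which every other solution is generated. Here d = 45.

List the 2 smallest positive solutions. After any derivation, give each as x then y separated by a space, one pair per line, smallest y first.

161 24
51841 7728

√45 → a₀=6, period (1,2,2,2,1,12); ℓ=6 even so k=5
step 0: (6, 1)  from 6·(1,0) + (0,1)
…
step 4: (114, 17)  from 2·(47,7) + (20,3)
step 5: (161, 24)  from 1·(114,17) + (47,7)
(x₁, y₁) = (161, 24);  161² − 45·24² = 1 ✓
n=2: (161,24)∘(161,24) = (161·161+45·24·24, 161·24+24·161) = (51841,7728)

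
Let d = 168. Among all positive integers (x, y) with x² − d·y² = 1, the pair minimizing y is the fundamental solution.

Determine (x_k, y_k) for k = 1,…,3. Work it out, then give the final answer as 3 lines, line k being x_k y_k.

13 1
337 26
8749 675

√168 → a₀=12, period (1,24); ℓ=2 even so k=1
i=0: a=12 ⇒ p=12, q=1
i=1: a=1 ⇒ p=13, q=1
fundamental: x₁=13, y₁=1  (since 169 − 168·1 = 1)
k=2:  x_2 = 13·13+168·1·1 = 337,  y_2 = 13·1+1·13 = 26
k=3:  x_3 = 13·337+168·1·26 = 8749,  y_3 = 13·26+1·337 = 675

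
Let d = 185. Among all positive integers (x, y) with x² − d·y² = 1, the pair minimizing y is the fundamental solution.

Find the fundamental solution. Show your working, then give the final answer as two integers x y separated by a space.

9249 680

√185 = [13; 1,1,1,1,26, …], period ℓ=5 (odd) → k=9
a_0=13:  p_0=13·1+0=13,  q_0=13·0+1=1
a_1=1:  p_1=1·13+1=14,  q_1=1·1+0=1
…
a_3=1:  p_3=1·27+14=41,  q_3=1·2+1=3
a_4=1:  p_4=1·41+27=68,  q_4=1·3+2=5
a_5=26:  p_5=26·68+41=1809,  q_5=26·5+3=133
…
a_7=1:  p_7=1·1877+1809=3686,  q_7=1·138+133=271
a_8=1:  p_8=1·3686+1877=5563,  q_8=1·271+138=409
a_9=1:  p_9=1·5563+3686=9249,  q_9=1·409+271=680
fundamental: x₁=9249, y₁=680  (since 85544001 − 185·462400 = 1)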